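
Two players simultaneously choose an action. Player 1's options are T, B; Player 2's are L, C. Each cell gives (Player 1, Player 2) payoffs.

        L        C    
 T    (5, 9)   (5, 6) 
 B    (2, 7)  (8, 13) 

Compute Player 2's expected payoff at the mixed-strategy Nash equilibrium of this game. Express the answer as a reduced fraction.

Player 1 mixes with probability p on T, chosen so Player 2 is indifferent: 9p + 7(1−p) = 6p + 13(1−p) gives p = 2/3.
Player 2's expected payoff is 9·2/3 + 7·1/3 = 25/3.

25/3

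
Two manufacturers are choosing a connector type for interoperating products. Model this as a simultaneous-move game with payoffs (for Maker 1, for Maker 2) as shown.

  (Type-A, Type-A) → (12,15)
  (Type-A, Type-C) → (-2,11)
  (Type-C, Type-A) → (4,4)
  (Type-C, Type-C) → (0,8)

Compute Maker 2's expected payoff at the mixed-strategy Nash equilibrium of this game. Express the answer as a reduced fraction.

19/2

Maker 1 mixes with probability p on Type-A, chosen so Maker 2 is indifferent: 15p + 4(1−p) = 11p + 8(1−p) gives p = 1/2.
Maker 2's expected payoff is 15·1/2 + 4·1/2 = 19/2.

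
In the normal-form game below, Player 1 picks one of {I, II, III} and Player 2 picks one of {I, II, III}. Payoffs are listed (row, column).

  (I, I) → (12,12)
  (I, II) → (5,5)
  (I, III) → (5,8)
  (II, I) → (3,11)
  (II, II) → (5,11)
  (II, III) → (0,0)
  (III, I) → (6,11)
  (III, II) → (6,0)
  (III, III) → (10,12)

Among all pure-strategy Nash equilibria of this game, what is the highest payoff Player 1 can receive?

12

Both I is a pure NE (Player 1: 12 ≥ 6; Player 2: 12 ≥ 8). Player 1 gets 12.
Both III is a pure NE (Player 1: 10 ≥ 5; Player 2: 12 ≥ 11). Player 1 gets 10.
Every other cell has a profitable deviation for at least one player. Highest of {12, 10} is 12.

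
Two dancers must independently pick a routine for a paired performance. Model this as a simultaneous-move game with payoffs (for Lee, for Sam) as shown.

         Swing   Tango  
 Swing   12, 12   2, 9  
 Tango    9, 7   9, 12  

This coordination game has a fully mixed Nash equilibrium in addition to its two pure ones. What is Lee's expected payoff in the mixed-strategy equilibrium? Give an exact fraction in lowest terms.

Sam mixes with probability q on Swing, chosen so Lee is indifferent: 12q + 2(1−q) = 9q + 9(1−q) gives q = 7/10.
Lee's expected payoff (from either row, since indifferent) is 12·7/10 + 2·3/10 = 9.

9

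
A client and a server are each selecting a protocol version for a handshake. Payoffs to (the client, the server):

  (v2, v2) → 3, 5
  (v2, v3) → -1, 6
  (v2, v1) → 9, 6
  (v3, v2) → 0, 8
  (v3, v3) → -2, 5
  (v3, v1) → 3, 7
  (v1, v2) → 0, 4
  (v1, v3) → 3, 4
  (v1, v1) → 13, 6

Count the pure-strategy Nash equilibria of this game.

1

Both v1: the client gets 13 (best alternative 9); the server gets 6 (best alternative 4). Neither deviates — NE.
Both v2 is not a NE: the server would switch to v3 (6 > 5).
No other cell survives both best-response checks, so there is 1 pure NE.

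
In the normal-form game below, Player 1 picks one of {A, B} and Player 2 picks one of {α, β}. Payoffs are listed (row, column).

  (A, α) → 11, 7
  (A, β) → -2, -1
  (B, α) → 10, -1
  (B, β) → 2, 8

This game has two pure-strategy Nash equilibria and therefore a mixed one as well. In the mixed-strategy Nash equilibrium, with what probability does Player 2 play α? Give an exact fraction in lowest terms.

Player 2's mix q on α must make Player 1 indifferent between A and B.
Player 1's payoff from A: 11q + (-2)(1−q). From B: 10q + 2(1−q).
Set equal: 1q = 4(1−q) → q = 4/5.

4/5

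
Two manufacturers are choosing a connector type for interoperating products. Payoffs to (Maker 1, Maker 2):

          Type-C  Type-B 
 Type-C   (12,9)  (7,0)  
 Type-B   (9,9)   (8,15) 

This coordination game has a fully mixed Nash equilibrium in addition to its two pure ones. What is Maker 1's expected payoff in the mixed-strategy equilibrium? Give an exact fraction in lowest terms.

Maker 2 mixes with probability q on Type-C, chosen so Maker 1 is indifferent: 12q + 7(1−q) = 9q + 8(1−q) gives q = 1/4.
Maker 1's expected payoff (from either row, since indifferent) is 12·1/4 + 7·3/4 = 33/4.

33/4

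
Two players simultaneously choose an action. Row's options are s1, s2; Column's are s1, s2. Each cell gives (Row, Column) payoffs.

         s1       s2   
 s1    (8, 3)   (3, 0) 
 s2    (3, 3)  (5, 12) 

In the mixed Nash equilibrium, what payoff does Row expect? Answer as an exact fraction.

Column mixes with probability q on s1, chosen so Row is indifferent: 8q + 3(1−q) = 3q + 5(1−q) gives q = 2/7.
Row's expected payoff (from either row, since indifferent) is 8·2/7 + 3·5/7 = 31/7.

31/7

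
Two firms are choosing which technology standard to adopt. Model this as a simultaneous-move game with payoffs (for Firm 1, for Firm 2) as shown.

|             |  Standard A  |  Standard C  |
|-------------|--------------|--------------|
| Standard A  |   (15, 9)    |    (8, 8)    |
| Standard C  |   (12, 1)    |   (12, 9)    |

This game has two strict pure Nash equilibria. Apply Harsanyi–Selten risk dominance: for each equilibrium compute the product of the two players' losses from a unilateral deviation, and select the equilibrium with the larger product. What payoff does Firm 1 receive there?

At both Standard A: Firm 1 loses 15 − 12 = 3 by deviating; Firm 2 loses 9 − 8 = 1. Product = 3·1 = 3.
At both Standard C: Firm 1 loses 12 − 8 = 4 by deviating; Firm 2 loses 9 − 1 = 8. Product = 4·8 = 32.
32 > 3, so both Standard C is risk-dominant. Firm 1's payoff there is 12.

12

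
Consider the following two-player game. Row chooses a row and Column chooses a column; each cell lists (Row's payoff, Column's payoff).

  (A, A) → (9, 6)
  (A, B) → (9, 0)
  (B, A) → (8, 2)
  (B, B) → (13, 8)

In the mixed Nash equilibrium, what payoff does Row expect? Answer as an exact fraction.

9

Column mixes with probability q on A, chosen so Row is indifferent: 9q + 9(1−q) = 8q + 13(1−q) gives q = 4/5.
Row's expected payoff (from either row, since indifferent) is 9·4/5 + 9·1/5 = 9.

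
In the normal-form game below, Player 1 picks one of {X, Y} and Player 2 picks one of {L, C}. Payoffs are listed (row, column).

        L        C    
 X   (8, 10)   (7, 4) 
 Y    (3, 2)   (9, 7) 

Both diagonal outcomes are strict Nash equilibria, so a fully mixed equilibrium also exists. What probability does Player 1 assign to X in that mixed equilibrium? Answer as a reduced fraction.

Player 1's mix p on X must make Player 2 indifferent between L and C.
Player 2's payoff from L: 10p + 2(1−p). From C: 4p + 7(1−p).
Set equal: 6p = 5(1−p) → p = 5/11.

5/11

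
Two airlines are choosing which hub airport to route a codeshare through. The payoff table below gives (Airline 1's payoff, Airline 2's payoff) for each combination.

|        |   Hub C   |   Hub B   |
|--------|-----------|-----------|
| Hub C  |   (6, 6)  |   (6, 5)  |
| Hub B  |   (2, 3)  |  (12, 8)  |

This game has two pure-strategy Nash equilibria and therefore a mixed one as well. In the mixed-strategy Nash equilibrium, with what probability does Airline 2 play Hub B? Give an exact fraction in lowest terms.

Airline 2's mix q on Hub C must make Airline 1 indifferent between Hub C and Hub B.
Airline 1's payoff from Hub C: 6q + 6(1−q). From Hub B: 2q + 12(1−q).
Set equal: 4q = 6(1−q) → q = 6/10 = 3/5.
Probability on Hub B is 1 − 3/5 = 2/5.

2/5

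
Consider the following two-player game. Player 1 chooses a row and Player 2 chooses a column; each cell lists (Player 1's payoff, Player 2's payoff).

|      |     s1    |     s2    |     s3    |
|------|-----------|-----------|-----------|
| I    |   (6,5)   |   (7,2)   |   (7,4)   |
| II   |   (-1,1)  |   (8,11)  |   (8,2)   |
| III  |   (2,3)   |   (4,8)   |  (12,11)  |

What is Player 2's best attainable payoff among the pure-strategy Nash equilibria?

11

(I, s1) is a pure NE (Player 1: 6 ≥ 2; Player 2: 5 ≥ 4). Player 2 gets 5.
(II, s2) is a pure NE (Player 1: 8 ≥ 7; Player 2: 11 ≥ 2). Player 2 gets 11.
(III, s3) is a pure NE (Player 1: 12 ≥ 8; Player 2: 11 ≥ 8). Player 2 gets 11.
Every other cell has a profitable deviation for at least one player. Highest of {5, 11, 11} is 11.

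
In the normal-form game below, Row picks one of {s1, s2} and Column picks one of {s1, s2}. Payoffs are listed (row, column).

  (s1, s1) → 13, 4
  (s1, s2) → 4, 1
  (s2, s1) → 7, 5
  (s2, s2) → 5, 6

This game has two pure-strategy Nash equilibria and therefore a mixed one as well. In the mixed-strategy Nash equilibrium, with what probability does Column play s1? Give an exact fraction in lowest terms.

Column's mix q on s1 must make Row indifferent between s1 and s2.
Row's payoff from s1: 13q + 4(1−q). From s2: 7q + 5(1−q).
Set equal: 6q = 1(1−q) → q = 1/7.

1/7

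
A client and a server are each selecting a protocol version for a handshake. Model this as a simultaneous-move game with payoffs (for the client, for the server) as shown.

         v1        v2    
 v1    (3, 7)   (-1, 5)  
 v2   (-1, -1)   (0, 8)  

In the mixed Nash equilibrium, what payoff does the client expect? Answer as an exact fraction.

-1/5

The server mixes with probability q on v1, chosen so the client is indifferent: 3q + (-1)(1−q) = (-1)q + 0(1−q) gives q = 1/5.
The client's expected payoff (from either row, since indifferent) is 3·1/5 + (-1)·4/5 = -1/5.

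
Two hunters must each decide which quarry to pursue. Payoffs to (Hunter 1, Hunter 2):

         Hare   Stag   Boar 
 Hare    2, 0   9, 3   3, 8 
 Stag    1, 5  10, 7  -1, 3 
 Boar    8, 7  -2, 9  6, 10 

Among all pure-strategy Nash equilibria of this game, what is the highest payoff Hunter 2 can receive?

Both Stag is a pure NE (Hunter 1: 10 ≥ 9; Hunter 2: 7 ≥ 5). Hunter 2 gets 7.
Both Boar is a pure NE (Hunter 1: 6 ≥ 3; Hunter 2: 10 ≥ 9). Hunter 2 gets 10.
Every other cell has a profitable deviation for at least one player. Highest of {7, 10} is 10.

10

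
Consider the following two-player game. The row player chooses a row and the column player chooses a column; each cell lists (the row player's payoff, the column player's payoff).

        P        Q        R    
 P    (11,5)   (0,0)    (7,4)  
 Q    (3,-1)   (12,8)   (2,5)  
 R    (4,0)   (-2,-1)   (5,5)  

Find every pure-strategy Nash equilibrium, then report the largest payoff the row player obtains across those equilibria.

12

Both P is a pure NE (the row player: 11 ≥ 4; the column player: 5 ≥ 4). The row player gets 11.
Both Q is a pure NE (the row player: 12 ≥ 0; the column player: 8 ≥ 5). The row player gets 12.
Every other cell has a profitable deviation for at least one player. Highest of {11, 12} is 12.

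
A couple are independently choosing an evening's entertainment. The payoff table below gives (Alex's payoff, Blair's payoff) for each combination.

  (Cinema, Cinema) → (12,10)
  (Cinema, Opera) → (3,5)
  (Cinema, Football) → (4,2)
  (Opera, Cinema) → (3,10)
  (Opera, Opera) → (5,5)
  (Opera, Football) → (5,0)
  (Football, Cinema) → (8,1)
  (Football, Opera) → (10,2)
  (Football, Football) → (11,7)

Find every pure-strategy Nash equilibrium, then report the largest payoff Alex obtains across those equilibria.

12

Both Cinema is a pure NE (Alex: 12 ≥ 8; Blair: 10 ≥ 5). Alex gets 12.
Both Football is a pure NE (Alex: 11 ≥ 5; Blair: 7 ≥ 2). Alex gets 11.
Every other cell has a profitable deviation for at least one player. Highest of {12, 11} is 12.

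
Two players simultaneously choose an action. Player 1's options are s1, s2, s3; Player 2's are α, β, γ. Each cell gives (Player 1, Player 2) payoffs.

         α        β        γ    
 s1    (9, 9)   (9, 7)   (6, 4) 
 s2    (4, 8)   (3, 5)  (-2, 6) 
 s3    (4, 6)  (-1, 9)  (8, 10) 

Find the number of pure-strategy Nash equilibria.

2

(s1, α): Player 1 gets 9 (best alternative 4); Player 2 gets 9 (best alternative 7). Neither deviates — NE.
(s3, γ): Player 1 gets 8 (best alternative 6); Player 2 gets 10 (best alternative 9). Neither deviates — NE.
(s2, β) is not a NE: Player 1 would switch to s1 (9 > 3).
No other cell survives both best-response checks, so there are 2 pure NE.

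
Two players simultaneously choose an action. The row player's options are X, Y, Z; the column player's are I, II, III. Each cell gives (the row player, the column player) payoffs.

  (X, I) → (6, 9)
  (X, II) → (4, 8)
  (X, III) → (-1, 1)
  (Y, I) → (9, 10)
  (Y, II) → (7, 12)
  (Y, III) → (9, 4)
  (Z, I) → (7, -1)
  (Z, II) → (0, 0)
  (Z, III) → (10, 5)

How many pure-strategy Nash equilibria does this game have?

(Y, II): the row player gets 7 (best alternative 4); the column player gets 12 (best alternative 10). Neither deviates — NE.
(Z, III): the row player gets 10 (best alternative 9); the column player gets 5 (best alternative 0). Neither deviates — NE.
(X, I) is not a NE: the row player would switch to Y (9 > 6).
No other cell survives both best-response checks, so there are 2 pure NE.

2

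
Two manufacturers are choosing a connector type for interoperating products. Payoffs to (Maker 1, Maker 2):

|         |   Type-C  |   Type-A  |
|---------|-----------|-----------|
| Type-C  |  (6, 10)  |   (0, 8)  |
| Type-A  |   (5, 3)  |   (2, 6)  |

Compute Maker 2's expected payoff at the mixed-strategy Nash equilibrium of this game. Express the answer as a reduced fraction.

36/5

Maker 1 mixes with probability p on Type-C, chosen so Maker 2 is indifferent: 10p + 3(1−p) = 8p + 6(1−p) gives p = 3/5.
Maker 2's expected payoff is 10·3/5 + 3·2/5 = 36/5.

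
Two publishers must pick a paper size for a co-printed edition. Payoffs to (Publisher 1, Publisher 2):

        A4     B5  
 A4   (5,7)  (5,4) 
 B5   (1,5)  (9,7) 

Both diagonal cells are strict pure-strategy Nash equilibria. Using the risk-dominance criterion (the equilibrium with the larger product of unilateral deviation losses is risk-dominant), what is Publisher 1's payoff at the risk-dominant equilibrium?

5

At both A4: Publisher 1 loses 5 − 1 = 4 by deviating; Publisher 2 loses 7 − 4 = 3. Product = 4·3 = 12.
At both B5: Publisher 1 loses 9 − 5 = 4 by deviating; Publisher 2 loses 7 − 5 = 2. Product = 4·2 = 8.
12 > 8, so both A4 is risk-dominant. Publisher 1's payoff there is 5.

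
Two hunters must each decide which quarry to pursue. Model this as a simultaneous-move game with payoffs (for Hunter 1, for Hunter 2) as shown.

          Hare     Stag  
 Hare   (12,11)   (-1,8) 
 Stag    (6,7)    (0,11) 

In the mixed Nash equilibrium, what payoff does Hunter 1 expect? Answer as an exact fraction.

6/7

Hunter 2 mixes with probability q on Hare, chosen so Hunter 1 is indifferent: 12q + (-1)(1−q) = 6q + 0(1−q) gives q = 1/7.
Hunter 1's expected payoff (from either row, since indifferent) is 12·1/7 + (-1)·6/7 = 6/7.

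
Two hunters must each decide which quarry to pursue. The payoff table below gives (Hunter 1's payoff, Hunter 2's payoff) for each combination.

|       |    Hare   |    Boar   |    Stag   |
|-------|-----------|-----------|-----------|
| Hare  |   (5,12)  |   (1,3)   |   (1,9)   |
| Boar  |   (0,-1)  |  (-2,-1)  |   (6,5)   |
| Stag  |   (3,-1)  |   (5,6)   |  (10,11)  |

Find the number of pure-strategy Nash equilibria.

Both Hare: Hunter 1 gets 5 (best alternative 3); Hunter 2 gets 12 (best alternative 9). Neither deviates — NE.
Both Stag: Hunter 1 gets 10 (best alternative 6); Hunter 2 gets 11 (best alternative 6). Neither deviates — NE.
Both Boar is not a NE: Hunter 1 would switch to Stag (5 > -2).
No other cell survives both best-response checks, so there are 2 pure NE.

2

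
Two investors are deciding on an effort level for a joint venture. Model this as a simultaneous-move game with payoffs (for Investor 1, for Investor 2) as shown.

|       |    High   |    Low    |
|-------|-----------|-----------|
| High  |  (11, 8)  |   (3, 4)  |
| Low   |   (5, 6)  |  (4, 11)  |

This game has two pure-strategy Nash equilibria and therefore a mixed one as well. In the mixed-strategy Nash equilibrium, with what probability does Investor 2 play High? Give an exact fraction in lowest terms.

1/7

Investor 2's mix q on High must make Investor 1 indifferent between High and Low.
Investor 1's payoff from High: 11q + 3(1−q). From Low: 5q + 4(1−q).
Set equal: 6q = 1(1−q) → q = 1/7.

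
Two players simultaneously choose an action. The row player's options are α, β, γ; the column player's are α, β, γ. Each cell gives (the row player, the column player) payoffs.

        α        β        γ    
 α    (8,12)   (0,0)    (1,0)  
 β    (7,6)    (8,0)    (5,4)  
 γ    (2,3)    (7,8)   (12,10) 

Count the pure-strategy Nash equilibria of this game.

2

Both α: the row player gets 8 (best alternative 7); the column player gets 12 (best alternative 0). Neither deviates — NE.
Both γ: the row player gets 12 (best alternative 5); the column player gets 10 (best alternative 8). Neither deviates — NE.
Both β is not a NE: the column player would switch to α (6 > 0).
No other cell survives both best-response checks, so there are 2 pure NE.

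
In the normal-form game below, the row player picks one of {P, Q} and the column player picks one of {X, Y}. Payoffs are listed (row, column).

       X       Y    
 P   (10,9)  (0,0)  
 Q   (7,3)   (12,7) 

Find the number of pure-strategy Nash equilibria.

(P, X): the row player gets 10 (best alternative 7); the column player gets 9 (best alternative 0). Neither deviates — NE.
(Q, Y): the row player gets 12 (best alternative 0); the column player gets 7 (best alternative 3). Neither deviates — NE.
(P, Y) is not a NE: the row player would switch to Q (12 > 0).
No other cell survives both best-response checks, so there are 2 pure NE.

2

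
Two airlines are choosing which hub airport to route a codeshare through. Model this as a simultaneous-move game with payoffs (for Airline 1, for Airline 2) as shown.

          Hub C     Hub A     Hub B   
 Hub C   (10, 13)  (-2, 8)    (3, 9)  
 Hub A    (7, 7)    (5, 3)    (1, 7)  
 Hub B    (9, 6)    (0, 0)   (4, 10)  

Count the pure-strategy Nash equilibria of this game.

2

Both Hub C: Airline 1 gets 10 (best alternative 9); Airline 2 gets 13 (best alternative 9). Neither deviates — NE.
Both Hub B: Airline 1 gets 4 (best alternative 3); Airline 2 gets 10 (best alternative 6). Neither deviates — NE.
Both Hub A is not a NE: Airline 2 would switch to Hub C (7 > 3).
No other cell survives both best-response checks, so there are 2 pure NE.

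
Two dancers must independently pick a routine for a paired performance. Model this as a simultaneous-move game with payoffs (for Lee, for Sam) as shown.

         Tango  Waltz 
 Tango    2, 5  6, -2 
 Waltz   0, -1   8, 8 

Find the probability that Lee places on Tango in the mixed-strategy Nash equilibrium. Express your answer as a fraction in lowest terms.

Lee's mix p on Tango must make Sam indifferent between Tango and Waltz.
Sam's payoff from Tango: 5p + (-1)(1−p). From Waltz: (-2)p + 8(1−p).
Set equal: 7p = 9(1−p) → p = 9/16.

9/16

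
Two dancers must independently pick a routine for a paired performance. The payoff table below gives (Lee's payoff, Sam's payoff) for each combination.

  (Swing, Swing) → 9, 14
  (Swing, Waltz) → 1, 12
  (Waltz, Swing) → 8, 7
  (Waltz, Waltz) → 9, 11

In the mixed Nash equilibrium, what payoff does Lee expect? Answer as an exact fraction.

73/9

Sam mixes with probability q on Swing, chosen so Lee is indifferent: 9q + 1(1−q) = 8q + 9(1−q) gives q = 8/9.
Lee's expected payoff (from either row, since indifferent) is 9·8/9 + 1·1/9 = 73/9.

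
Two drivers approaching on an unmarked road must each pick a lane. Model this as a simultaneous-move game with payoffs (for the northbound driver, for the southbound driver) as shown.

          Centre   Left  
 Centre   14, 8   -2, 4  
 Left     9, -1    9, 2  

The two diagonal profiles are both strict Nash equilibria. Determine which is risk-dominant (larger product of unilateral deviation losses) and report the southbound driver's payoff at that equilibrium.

2

At both Centre: the northbound driver loses 14 − 9 = 5 by deviating; the southbound driver loses 8 − 4 = 4. Product = 5·4 = 20.
At both Left: the northbound driver loses 9 − (-2) = 11 by deviating; the southbound driver loses 2 − (-1) = 3. Product = 11·3 = 33.
33 > 20, so both Left is risk-dominant. The southbound driver's payoff there is 2.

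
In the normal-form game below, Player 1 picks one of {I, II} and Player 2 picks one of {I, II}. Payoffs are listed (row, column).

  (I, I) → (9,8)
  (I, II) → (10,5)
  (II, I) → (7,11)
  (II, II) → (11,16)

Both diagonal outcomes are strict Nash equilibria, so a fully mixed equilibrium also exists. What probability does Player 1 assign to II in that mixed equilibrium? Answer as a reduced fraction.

3/8

Player 1's mix p on I must make Player 2 indifferent between I and II.
Player 2's payoff from I: 8p + 11(1−p). From II: 5p + 16(1−p).
Set equal: 3p = 5(1−p) → p = 5/8.
Probability on II is 1 − 5/8 = 3/8.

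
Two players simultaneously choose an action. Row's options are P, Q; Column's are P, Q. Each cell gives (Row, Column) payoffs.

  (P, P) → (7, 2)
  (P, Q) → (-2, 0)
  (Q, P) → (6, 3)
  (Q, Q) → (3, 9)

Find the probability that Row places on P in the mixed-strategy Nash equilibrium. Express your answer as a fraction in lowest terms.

Row's mix p on P must make Column indifferent between P and Q.
Column's payoff from P: 2p + 3(1−p). From Q: 0p + 9(1−p).
Set equal: 2p = 6(1−p) → p = 6/8 = 3/4.

3/4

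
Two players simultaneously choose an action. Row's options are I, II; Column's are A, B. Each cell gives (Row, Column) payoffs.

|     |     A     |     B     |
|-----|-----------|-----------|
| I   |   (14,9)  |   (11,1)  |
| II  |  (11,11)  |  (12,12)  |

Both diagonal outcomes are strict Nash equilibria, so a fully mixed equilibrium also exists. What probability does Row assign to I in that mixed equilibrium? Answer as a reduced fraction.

1/9

Row's mix p on I must make Column indifferent between A and B.
Column's payoff from A: 9p + 11(1−p). From B: 1p + 12(1−p).
Set equal: 8p = 1(1−p) → p = 1/9.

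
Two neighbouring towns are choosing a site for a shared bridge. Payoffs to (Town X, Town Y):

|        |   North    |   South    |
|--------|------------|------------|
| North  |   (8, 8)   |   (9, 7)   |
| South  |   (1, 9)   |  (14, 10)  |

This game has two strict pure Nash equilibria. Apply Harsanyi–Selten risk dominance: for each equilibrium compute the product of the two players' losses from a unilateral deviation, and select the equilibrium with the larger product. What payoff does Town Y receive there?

At both North: Town X loses 8 − 1 = 7 by deviating; Town Y loses 8 − 7 = 1. Product = 7·1 = 7.
At both South: Town X loses 14 − 9 = 5 by deviating; Town Y loses 10 − 9 = 1. Product = 5·1 = 5.
7 > 5, so both North is risk-dominant. Town Y's payoff there is 8.

8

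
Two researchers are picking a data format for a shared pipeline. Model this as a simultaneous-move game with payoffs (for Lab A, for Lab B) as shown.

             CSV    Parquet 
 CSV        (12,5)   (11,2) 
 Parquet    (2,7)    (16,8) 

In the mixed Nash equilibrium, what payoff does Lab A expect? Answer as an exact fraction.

Lab B mixes with probability q on CSV, chosen so Lab A is indifferent: 12q + 11(1−q) = 2q + 16(1−q) gives q = 1/3.
Lab A's expected payoff (from either row, since indifferent) is 12·1/3 + 11·2/3 = 34/3.

34/3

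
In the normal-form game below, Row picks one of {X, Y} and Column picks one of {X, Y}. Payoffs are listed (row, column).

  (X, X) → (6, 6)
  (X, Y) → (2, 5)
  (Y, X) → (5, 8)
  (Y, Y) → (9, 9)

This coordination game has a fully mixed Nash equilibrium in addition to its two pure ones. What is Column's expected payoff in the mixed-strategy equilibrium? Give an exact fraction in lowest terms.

Row mixes with probability p on X, chosen so Column is indifferent: 6p + 8(1−p) = 5p + 9(1−p) gives p = 1/2.
Column's expected payoff is 6·1/2 + 8·1/2 = 7.

7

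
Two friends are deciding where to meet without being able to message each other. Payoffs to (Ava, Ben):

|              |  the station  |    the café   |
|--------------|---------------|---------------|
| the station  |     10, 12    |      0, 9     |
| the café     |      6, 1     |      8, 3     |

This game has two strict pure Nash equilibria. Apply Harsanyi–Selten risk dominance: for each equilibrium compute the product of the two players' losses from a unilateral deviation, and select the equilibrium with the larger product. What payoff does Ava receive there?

At both the station: Ava loses 10 − 6 = 4 by deviating; Ben loses 12 − 9 = 3. Product = 4·3 = 12.
At both the café: Ava loses 8 − 0 = 8 by deviating; Ben loses 3 − 1 = 2. Product = 8·2 = 16.
16 > 12, so both the café is risk-dominant. Ava's payoff there is 8.

8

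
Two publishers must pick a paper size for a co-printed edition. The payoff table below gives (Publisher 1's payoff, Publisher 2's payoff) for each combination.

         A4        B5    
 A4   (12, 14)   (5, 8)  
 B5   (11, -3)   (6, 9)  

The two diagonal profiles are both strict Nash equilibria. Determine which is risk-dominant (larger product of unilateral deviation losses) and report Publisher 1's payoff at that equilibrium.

At both A4: Publisher 1 loses 12 − 11 = 1 by deviating; Publisher 2 loses 14 − 8 = 6. Product = 1·6 = 6.
At both B5: Publisher 1 loses 6 − 5 = 1 by deviating; Publisher 2 loses 9 − (-3) = 12. Product = 1·12 = 12.
12 > 6, so both B5 is risk-dominant. Publisher 1's payoff there is 6.

6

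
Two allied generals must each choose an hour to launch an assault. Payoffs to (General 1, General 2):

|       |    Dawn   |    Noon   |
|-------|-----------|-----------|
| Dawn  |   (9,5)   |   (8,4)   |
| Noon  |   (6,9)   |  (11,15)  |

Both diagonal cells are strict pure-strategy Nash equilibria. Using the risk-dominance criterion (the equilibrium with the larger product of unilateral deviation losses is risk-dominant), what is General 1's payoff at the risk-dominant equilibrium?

11

At both Dawn: General 1 loses 9 − 6 = 3 by deviating; General 2 loses 5 − 4 = 1. Product = 3·1 = 3.
At both Noon: General 1 loses 11 − 8 = 3 by deviating; General 2 loses 15 − 9 = 6. Product = 3·6 = 18.
18 > 3, so both Noon is risk-dominant. General 1's payoff there is 11.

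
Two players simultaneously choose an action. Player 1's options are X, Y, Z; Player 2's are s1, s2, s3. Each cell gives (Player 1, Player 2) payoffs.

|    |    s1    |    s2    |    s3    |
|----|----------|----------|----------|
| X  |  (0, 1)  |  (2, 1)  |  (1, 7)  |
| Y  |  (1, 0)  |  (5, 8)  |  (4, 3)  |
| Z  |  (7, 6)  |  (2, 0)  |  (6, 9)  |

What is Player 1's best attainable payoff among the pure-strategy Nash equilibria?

6

(Y, s2) is a pure NE (Player 1: 5 ≥ 2; Player 2: 8 ≥ 3). Player 1 gets 5.
(Z, s3) is a pure NE (Player 1: 6 ≥ 4; Player 2: 9 ≥ 6). Player 1 gets 6.
Every other cell has a profitable deviation for at least one player. Highest of {5, 6} is 6.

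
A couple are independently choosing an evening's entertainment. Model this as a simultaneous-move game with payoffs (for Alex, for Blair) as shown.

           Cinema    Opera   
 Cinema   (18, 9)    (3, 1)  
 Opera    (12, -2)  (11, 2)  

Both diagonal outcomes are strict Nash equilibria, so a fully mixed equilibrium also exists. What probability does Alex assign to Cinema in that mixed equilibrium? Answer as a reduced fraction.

Alex's mix p on Cinema must make Blair indifferent between Cinema and Opera.
Blair's payoff from Cinema: 9p + (-2)(1−p). From Opera: 1p + 2(1−p).
Set equal: 8p = 4(1−p) → p = 4/12 = 1/3.

1/3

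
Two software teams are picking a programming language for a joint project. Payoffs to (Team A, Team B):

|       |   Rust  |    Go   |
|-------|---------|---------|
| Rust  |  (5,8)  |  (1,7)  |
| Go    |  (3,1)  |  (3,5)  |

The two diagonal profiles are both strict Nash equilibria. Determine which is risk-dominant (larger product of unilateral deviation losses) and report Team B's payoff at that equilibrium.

5

At both Rust: Team A loses 5 − 3 = 2 by deviating; Team B loses 8 − 7 = 1. Product = 2·1 = 2.
At both Go: Team A loses 3 − 1 = 2 by deviating; Team B loses 5 − 1 = 4. Product = 2·4 = 8.
8 > 2, so both Go is risk-dominant. Team B's payoff there is 5.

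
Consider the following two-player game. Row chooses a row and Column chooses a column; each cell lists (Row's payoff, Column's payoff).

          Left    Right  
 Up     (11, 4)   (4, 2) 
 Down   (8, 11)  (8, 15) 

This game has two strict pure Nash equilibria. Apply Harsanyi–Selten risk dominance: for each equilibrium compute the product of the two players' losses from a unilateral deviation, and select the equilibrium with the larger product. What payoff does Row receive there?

At (Up, Left): Row loses 11 − 8 = 3 by deviating; Column loses 4 − 2 = 2. Product = 3·2 = 6.
At (Down, Right): Row loses 8 − 4 = 4 by deviating; Column loses 15 − 11 = 4. Product = 4·4 = 16.
16 > 6, so (Down, Right) is risk-dominant. Row's payoff there is 8.

8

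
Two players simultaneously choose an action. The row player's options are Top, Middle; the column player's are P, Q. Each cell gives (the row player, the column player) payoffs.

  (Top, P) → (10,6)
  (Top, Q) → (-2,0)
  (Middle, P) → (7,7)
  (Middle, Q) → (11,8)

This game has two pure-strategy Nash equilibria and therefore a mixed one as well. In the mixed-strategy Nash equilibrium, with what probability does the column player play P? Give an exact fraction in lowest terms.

13/16

The column player's mix q on P must make the row player indifferent between Top and Middle.
The row player's payoff from Top: 10q + (-2)(1−q). From Middle: 7q + 11(1−q).
Set equal: 3q = 13(1−q) → q = 13/16.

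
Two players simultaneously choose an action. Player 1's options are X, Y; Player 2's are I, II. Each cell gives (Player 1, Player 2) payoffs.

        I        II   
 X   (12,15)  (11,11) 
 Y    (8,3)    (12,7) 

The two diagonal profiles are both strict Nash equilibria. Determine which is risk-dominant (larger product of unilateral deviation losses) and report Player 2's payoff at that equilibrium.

15

At (X, I): Player 1 loses 12 − 8 = 4 by deviating; Player 2 loses 15 − 11 = 4. Product = 4·4 = 16.
At (Y, II): Player 1 loses 12 − 11 = 1 by deviating; Player 2 loses 7 − 3 = 4. Product = 1·4 = 4.
16 > 4, so (X, I) is risk-dominant. Player 2's payoff there is 15.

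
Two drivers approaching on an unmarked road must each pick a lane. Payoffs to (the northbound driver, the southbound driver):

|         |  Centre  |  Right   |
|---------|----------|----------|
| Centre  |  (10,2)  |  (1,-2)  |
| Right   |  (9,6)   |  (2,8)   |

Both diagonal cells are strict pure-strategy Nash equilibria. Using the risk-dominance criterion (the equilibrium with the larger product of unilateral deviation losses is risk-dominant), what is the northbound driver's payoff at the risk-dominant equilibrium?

At both Centre: the northbound driver loses 10 − 9 = 1 by deviating; the southbound driver loses 2 − (-2) = 4. Product = 1·4 = 4.
At both Right: the northbound driver loses 2 − 1 = 1 by deviating; the southbound driver loses 8 − 6 = 2. Product = 1·2 = 2.
4 > 2, so both Centre is risk-dominant. The northbound driver's payoff there is 10.

10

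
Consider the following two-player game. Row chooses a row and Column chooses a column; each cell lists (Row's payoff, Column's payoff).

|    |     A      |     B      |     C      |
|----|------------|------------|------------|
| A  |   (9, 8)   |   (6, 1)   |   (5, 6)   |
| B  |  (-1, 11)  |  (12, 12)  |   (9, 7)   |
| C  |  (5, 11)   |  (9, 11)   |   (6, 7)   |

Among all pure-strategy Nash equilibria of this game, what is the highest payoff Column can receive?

12

Both A is a pure NE (Row: 9 ≥ 5; Column: 8 ≥ 6). Column gets 8.
Both B is a pure NE (Row: 12 ≥ 9; Column: 12 ≥ 11). Column gets 12.
Every other cell has a profitable deviation for at least one player. Highest of {8, 12} is 12.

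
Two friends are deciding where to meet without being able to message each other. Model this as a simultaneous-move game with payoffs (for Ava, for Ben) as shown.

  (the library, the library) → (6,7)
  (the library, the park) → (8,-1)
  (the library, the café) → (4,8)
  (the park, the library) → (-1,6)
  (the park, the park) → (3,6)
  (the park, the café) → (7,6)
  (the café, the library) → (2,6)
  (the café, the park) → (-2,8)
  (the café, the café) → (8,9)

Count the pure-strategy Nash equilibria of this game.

Both the café: Ava gets 8 (best alternative 7); Ben gets 9 (best alternative 8). Neither deviates — NE.
Both the park is not a NE: Ava would switch to the library (8 > 3).
No other cell survives both best-response checks, so there is 1 pure NE.

1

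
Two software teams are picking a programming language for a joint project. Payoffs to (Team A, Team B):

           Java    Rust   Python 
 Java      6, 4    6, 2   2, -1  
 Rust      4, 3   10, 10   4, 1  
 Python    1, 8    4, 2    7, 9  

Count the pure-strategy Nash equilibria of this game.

Both Java: Team A gets 6 (best alternative 4); Team B gets 4 (best alternative 2). Neither deviates — NE.
Both Rust: Team A gets 10 (best alternative 6); Team B gets 10 (best alternative 3). Neither deviates — NE.
Both Python: Team A gets 7 (best alternative 4); Team B gets 9 (best alternative 8). Neither deviates — NE.
(Rust, Java) is not a NE: Team A would switch to Java (6 > 4).
No other cell survives both best-response checks, so there are 3 pure NE.

3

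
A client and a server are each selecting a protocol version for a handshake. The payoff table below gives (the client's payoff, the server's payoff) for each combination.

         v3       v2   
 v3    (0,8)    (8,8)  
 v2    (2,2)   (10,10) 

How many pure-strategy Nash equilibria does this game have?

Both v2: the client gets 10 (best alternative 8); the server gets 10 (best alternative 2). Neither deviates — NE.
Both v3 is not a NE: the client would switch to v2 (2 > 0).
No other cell survives both best-response checks, so there is 1 pure NE.

1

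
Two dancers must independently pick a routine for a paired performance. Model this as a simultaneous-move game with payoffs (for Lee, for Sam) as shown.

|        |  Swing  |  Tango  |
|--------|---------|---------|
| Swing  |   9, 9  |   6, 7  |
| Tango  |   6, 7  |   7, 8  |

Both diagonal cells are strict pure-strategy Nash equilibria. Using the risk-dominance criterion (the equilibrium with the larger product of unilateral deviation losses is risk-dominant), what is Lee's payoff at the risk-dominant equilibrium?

9

At both Swing: Lee loses 9 − 6 = 3 by deviating; Sam loses 9 − 7 = 2. Product = 3·2 = 6.
At both Tango: Lee loses 7 − 6 = 1 by deviating; Sam loses 8 − 7 = 1. Product = 1·1 = 1.
6 > 1, so both Swing is risk-dominant. Lee's payoff there is 9.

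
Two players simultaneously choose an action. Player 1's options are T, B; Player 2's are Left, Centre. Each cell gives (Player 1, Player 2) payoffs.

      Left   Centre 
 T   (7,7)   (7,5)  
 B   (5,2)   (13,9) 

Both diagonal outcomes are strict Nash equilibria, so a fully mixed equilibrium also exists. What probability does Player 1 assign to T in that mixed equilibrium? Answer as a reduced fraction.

7/9

Player 1's mix p on T must make Player 2 indifferent between Left and Centre.
Player 2's payoff from Left: 7p + 2(1−p). From Centre: 5p + 9(1−p).
Set equal: 2p = 7(1−p) → p = 7/9.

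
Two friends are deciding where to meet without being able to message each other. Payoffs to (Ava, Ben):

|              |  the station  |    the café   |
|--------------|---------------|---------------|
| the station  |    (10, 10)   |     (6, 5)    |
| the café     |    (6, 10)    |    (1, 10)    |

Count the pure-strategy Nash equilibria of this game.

1

Both the station: Ava gets 10 (best alternative 6); Ben gets 10 (best alternative 5). Neither deviates — NE.
Both the café is not a NE: Ava would switch to the station (6 > 1).
No other cell survives both best-response checks, so there is 1 pure NE.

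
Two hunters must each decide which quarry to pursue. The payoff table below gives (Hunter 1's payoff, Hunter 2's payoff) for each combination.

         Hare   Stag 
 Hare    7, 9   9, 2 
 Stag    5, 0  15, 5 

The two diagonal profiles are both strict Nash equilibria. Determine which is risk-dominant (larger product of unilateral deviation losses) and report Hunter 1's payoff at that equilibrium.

At both Hare: Hunter 1 loses 7 − 5 = 2 by deviating; Hunter 2 loses 9 − 2 = 7. Product = 2·7 = 14.
At both Stag: Hunter 1 loses 15 − 9 = 6 by deviating; Hunter 2 loses 5 − 0 = 5. Product = 6·5 = 30.
30 > 14, so both Stag is risk-dominant. Hunter 1's payoff there is 15.

15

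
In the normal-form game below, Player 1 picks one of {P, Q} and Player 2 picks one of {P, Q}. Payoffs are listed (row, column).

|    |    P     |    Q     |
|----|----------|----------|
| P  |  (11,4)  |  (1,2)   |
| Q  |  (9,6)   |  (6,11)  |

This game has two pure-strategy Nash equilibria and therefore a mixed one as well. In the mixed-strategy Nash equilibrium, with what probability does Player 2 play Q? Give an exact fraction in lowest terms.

2/7

Player 2's mix q on P must make Player 1 indifferent between P and Q.
Player 1's payoff from P: 11q + 1(1−q). From Q: 9q + 6(1−q).
Set equal: 2q = 5(1−q) → q = 5/7.
Probability on Q is 1 − 5/7 = 2/7.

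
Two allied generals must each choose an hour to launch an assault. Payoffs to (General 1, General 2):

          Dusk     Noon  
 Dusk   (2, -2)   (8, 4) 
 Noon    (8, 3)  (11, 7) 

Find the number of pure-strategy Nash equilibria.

1

Both Noon: General 1 gets 11 (best alternative 8); General 2 gets 7 (best alternative 3). Neither deviates — NE.
Both Dusk is not a NE: General 1 would switch to Noon (8 > 2).
No other cell survives both best-response checks, so there is 1 pure NE.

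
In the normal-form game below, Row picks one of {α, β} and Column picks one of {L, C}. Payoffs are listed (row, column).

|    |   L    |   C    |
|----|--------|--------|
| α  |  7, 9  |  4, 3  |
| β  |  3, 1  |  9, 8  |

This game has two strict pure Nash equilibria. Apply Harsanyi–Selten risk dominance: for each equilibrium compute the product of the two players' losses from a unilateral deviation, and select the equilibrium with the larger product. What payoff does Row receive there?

9

At (α, L): Row loses 7 − 3 = 4 by deviating; Column loses 9 − 3 = 6. Product = 4·6 = 24.
At (β, C): Row loses 9 − 4 = 5 by deviating; Column loses 8 − 1 = 7. Product = 5·7 = 35.
35 > 24, so (β, C) is risk-dominant. Row's payoff there is 9.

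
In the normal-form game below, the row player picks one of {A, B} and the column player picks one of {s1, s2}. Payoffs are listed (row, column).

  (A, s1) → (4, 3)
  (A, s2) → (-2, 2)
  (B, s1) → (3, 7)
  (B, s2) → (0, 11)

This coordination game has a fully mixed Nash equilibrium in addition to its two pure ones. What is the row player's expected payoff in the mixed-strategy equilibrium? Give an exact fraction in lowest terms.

The column player mixes with probability q on s1, chosen so the row player is indifferent: 4q + (-2)(1−q) = 3q + 0(1−q) gives q = 2/3.
The row player's expected payoff (from either row, since indifferent) is 4·2/3 + (-2)·1/3 = 2.

2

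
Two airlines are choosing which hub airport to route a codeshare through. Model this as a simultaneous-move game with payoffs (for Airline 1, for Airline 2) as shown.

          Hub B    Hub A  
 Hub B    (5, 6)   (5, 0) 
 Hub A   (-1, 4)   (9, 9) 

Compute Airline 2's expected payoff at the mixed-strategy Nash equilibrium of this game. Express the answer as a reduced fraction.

54/11

Airline 1 mixes with probability p on Hub B, chosen so Airline 2 is indifferent: 6p + 4(1−p) = 0p + 9(1−p) gives p = 5/11.
Airline 2's expected payoff is 6·5/11 + 4·6/11 = 54/11.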